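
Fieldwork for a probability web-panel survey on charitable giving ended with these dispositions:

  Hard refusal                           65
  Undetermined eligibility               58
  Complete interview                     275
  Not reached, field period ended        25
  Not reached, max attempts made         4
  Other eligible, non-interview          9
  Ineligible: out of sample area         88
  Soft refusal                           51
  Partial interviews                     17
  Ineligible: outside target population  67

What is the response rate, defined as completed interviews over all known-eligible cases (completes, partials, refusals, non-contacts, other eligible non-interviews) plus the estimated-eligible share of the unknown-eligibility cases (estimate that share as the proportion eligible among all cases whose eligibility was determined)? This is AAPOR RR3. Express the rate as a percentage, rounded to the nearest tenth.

56.2%

Refused = 65 + 51 = 116
No answer / not reached = 25 + 4 = 29
Ineligible = 67 + 88 = 155
Numerator → 275
Known eligible → 275 + 17 + 116 + 29 + 9 = 446
e = 446 / (446 + 155) = 446 / 601 = 0.7421
Eligible share of unknowns → 0.7421 × 58 = 43.04
Denominator → 446 + 43.04 = 489.04
RR3 = 275 / 489.04 = 0.5623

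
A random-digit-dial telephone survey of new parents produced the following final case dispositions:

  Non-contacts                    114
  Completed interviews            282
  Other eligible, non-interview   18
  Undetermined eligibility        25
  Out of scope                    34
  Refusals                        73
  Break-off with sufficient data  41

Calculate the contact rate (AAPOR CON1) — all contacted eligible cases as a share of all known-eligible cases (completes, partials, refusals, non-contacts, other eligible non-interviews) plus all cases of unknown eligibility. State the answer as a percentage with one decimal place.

Num: 282 + 41 + 73 + 18 = 414
Base: 282 + 41 + 73 + 114 + 18 + 25 = 553
CON1 = 414 / 553 = 0.7486

74.9%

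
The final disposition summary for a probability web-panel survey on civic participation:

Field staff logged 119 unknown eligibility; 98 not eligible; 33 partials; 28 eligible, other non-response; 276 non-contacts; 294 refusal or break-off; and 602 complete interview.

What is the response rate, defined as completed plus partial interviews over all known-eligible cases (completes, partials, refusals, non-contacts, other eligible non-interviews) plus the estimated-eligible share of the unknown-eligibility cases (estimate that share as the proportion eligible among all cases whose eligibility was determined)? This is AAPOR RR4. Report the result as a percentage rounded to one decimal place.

Num → 602 + 33 = 635
Known eligible → 602 + 33 + 294 + 276 + 28 = 1233
e = 1233 / (1233 + 98) = 1233 / 1331 = 0.9264
Eligible share of unknowns → 0.9264 × 119 = 110.24
Denom → 1233 + 110.24 = 1343.24
RR4 = 635 / 1343.24 = 0.4727

47.3%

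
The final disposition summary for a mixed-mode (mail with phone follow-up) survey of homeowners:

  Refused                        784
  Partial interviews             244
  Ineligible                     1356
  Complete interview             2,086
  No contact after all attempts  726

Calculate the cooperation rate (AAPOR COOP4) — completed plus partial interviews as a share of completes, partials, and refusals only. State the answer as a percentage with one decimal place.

Num: 2086 + 244 = 2330
Base: 2086 + 244 + 784 = 3114
COOP4 = 2330 / 3114 = 0.7482

74.8%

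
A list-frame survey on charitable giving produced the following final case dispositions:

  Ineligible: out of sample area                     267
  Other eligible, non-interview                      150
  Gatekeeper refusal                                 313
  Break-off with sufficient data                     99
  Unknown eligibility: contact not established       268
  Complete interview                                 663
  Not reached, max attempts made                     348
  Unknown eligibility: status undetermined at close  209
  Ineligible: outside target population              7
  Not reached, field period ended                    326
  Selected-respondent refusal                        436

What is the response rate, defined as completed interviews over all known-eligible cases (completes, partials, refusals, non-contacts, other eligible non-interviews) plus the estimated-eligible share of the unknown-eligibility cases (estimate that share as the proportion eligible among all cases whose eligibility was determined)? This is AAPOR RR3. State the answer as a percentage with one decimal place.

Refused = 313 + 436 = 749
No answer / not reached = 326 + 348 = 674
Unknown if eligible = 268 + 209 = 477
Not eligible = 7 + 267 = 274
Top → 663
Determined eligible → 663 + 99 + 749 + 674 + 150 = 2335
e = 2335 / (2335 + 274) = 2335 / 2609 = 0.8950
e × U → 0.8950 × 477 = 426.92
Denom → 2335 + 426.92 = 2761.92
RR3 = 663 / 2761.92 = 0.2401

24.0%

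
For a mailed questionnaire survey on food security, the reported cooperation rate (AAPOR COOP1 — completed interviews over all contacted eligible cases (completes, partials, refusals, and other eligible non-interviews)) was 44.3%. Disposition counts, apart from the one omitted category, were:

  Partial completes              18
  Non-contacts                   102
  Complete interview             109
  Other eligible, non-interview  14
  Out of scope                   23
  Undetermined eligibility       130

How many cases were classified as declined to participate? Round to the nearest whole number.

105

COOP1 = 109 / D = 0.443
D = 109 / 0.443 = 246.0
Other denominator terms total 141
declined to participate = 246.0 − 141 ≈ 105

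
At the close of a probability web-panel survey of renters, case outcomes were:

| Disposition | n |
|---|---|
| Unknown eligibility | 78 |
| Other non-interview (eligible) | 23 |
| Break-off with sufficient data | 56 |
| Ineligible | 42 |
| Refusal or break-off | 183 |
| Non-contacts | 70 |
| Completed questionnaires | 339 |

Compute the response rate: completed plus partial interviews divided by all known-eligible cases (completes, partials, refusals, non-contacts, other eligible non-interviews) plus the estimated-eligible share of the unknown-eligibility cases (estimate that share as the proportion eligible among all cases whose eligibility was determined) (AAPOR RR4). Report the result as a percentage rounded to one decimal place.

53.1%

Numerator = 339 + 56 = 395
Eligible (known) = 339 + 56 + 183 + 70 + 23 = 671
e = 671 / (671 + 42) = 671 / 713 = 0.9411
Estimated eligible among unknowns = 0.9411 × 78 = 73.41
Base = 671 + 73.41 = 744.41
RR4 = 395 / 744.41 = 0.5306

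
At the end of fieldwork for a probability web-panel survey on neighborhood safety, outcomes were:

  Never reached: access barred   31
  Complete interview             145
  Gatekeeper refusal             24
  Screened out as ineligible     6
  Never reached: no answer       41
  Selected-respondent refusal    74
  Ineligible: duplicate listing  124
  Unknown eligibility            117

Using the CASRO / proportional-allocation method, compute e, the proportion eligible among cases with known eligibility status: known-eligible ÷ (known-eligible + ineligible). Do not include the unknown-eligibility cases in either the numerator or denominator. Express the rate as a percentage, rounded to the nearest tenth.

Refused = 24 + 74 = 98
No answer / not reached = 41 + 31 = 72
Not eligible = 6 + 124 = 130
Known eligible → 145 + 98 + 72 = 315
e = 315 / (315 + 130) = 315 / 445 = 0.7079

70.8%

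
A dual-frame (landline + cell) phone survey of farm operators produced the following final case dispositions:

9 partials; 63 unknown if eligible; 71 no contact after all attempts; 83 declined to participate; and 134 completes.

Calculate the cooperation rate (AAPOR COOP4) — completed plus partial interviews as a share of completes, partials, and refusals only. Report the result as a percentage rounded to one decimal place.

63.3%

Top → 134 + 9 = 143
Denom → 134 + 9 + 83 = 226
COOP4 = 143 / 226 = 0.6327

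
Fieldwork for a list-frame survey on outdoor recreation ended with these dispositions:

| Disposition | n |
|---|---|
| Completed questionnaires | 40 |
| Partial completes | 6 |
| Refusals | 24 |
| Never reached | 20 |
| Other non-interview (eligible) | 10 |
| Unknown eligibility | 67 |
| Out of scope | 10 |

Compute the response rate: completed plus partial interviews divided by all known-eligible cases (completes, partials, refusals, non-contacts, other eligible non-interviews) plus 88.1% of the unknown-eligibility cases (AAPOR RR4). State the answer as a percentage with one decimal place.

Num → 40 + 6 = 46
Known eligible → 40 + 6 + 24 + 20 + 10 = 100
Estimated eligible among unknowns → 0.8810 × 67 = 59.03
Denom → 100 + 59.03 = 159.03
RR4 = 46 / 159.03 = 0.2893

28.9%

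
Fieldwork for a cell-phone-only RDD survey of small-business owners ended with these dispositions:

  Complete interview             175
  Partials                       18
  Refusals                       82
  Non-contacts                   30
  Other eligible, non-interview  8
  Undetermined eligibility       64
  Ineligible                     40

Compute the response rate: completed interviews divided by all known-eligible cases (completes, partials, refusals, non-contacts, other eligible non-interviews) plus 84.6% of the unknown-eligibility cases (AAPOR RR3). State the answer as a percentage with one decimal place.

47.7%

Top = 175
Determined eligible = 175 + 18 + 82 + 30 + 8 = 313
Eligible share of unknowns = 0.8460 × 64 = 54.14
Denominator = 313 + 54.14 = 367.14
RR3 = 175 / 367.14 = 0.4767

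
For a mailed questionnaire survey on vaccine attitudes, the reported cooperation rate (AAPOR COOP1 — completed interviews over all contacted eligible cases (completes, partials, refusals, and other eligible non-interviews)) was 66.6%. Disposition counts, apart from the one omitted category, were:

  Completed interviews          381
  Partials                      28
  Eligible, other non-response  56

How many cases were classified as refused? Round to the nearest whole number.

107

COOP1 = 381 / D = 0.666
D = 381 / 0.666 = 572.1
Rest of base = 465
refused = 572.1 − 465 ≈ 107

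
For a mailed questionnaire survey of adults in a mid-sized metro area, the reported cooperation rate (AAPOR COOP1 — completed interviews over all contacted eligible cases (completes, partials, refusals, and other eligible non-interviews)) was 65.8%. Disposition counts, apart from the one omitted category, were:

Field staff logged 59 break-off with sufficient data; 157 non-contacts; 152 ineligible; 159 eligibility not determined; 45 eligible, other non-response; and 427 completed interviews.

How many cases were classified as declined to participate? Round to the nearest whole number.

COOP1 = 427 / D = 0.658
D = 427 / 0.658 = 648.9
Other denominator terms total 531
declined to participate = 648.9 − 531 ≈ 118

118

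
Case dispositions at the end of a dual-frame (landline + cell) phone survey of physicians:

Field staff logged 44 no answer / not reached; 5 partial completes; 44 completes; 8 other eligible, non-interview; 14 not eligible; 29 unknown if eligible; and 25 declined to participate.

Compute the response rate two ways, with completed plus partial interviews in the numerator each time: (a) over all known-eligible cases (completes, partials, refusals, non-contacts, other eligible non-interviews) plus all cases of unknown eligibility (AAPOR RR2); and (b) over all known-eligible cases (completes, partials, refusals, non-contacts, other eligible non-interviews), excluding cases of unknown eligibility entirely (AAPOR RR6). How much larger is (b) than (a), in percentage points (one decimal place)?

Top: 44 + 5 = 49
Denom: 44 + 5 + 25 + 44 + 8 + 29 = 155
RR2 = 49 / 155 = 0.3161
Denom: 44 + 5 + 25 + 44 + 8 = 126
RR6 = 49 / 126 = 0.3889
Difference = 38.89 − 31.61 = 7.28 percentage points

7.3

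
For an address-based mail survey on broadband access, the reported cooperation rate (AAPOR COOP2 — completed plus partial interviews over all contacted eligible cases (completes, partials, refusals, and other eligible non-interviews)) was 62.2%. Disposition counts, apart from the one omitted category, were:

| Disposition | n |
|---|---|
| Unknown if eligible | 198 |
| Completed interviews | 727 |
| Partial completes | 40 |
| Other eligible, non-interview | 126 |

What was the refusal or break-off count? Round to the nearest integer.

Num: 727 + 40 = 767
COOP2 = 767 / D = 0.622
D = 767 / 0.622 = 1233.1
Other denominator terms total 893
refusal or break-off = 1233.1 − 893 ≈ 340

340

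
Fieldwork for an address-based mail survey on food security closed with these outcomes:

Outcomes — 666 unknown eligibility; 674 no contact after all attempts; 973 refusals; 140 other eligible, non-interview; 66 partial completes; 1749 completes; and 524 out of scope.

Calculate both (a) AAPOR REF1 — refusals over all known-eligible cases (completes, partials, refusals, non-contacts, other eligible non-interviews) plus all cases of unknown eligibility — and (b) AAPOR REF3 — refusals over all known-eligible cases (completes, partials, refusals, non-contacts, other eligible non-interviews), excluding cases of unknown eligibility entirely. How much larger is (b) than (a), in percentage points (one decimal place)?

4.2

Numerator: 973
Base: 1749 + 66 + 973 + 674 + 140 + 666 = 4268
REF1 = 973 / 4268 = 0.2280
Base: 1749 + 66 + 973 + 674 + 140 = 3602
REF3 = 973 / 3602 = 0.2701
Difference = 27.01 − 22.80 = 4.21 percentage points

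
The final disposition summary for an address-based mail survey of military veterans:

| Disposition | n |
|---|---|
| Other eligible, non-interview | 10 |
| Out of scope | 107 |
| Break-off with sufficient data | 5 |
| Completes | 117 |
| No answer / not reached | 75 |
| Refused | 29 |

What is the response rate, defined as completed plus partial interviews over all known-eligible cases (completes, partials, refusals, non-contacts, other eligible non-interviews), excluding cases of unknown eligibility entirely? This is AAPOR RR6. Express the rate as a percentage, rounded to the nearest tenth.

Top: 117 + 5 = 122
Denom: 117 + 5 + 29 + 75 + 10 = 236
RR6 = 122 / 236 = 0.5169

51.7%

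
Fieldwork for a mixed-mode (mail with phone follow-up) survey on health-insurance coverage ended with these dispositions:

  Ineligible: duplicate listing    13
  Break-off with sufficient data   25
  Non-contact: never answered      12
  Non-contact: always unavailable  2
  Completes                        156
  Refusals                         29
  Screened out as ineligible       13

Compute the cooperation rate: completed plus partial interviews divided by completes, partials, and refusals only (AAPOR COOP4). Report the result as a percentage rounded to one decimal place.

No answer / not reached = 12 + 2 = 14
Screened out, ineligible = 13 + 13 = 26
Numerator = 156 + 25 = 181
Denominator = 156 + 25 + 29 = 210
COOP4 = 181 / 210 = 0.8619

86.2%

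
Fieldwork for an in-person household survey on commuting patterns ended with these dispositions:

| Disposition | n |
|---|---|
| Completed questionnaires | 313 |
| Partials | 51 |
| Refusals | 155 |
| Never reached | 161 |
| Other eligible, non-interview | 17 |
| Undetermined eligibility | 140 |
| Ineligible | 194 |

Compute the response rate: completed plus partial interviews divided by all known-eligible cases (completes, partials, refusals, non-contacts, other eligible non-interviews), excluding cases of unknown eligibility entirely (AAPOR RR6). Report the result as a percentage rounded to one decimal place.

52.2%

Top → 313 + 51 = 364
Denom → 313 + 51 + 155 + 161 + 17 = 697
RR6 = 364 / 697 = 0.5222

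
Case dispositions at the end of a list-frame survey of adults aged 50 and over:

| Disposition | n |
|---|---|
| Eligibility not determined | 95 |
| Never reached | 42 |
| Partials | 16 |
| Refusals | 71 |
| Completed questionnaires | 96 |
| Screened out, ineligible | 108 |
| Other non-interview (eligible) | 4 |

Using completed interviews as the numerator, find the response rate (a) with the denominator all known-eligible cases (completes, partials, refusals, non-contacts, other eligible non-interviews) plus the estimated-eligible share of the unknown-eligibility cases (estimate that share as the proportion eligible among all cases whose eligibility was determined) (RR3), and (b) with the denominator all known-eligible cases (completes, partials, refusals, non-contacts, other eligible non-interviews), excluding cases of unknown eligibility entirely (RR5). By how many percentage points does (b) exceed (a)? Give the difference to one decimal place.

9.2

Top = 96
Determined eligible = 96 + 16 + 71 + 42 + 4 = 229
e = 229 / (229 + 108) = 229 / 337 = 0.6795
Estimated eligible among unknowns = 0.6795 × 95 = 64.55
Denom = 229 + 64.55 = 293.55
RR3 = 96 / 293.55 = 0.3270
Denom = 96 + 16 + 71 + 42 + 4 = 229
RR5 = 96 / 229 = 0.4192
Difference = 41.92 − 32.70 = 9.22 percentage points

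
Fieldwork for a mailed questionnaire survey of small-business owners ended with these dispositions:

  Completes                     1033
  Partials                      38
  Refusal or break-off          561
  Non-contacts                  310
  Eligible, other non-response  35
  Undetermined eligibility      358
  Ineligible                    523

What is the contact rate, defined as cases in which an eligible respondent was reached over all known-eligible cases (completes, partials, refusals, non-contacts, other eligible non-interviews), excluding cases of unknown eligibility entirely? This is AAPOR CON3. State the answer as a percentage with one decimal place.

84.3%

Num: 1033 + 38 + 561 + 35 = 1667
Denom: 1033 + 38 + 561 + 310 + 35 = 1977
CON3 = 1667 / 1977 = 0.8432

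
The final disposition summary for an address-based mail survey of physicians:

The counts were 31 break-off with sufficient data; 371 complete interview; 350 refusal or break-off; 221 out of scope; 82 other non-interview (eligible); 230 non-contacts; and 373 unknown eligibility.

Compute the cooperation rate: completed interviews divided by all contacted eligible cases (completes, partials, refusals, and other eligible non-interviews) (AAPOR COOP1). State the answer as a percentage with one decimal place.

44.5%

Num: 371
Base: 371 + 31 + 350 + 82 = 834
COOP1 = 371 / 834 = 0.4448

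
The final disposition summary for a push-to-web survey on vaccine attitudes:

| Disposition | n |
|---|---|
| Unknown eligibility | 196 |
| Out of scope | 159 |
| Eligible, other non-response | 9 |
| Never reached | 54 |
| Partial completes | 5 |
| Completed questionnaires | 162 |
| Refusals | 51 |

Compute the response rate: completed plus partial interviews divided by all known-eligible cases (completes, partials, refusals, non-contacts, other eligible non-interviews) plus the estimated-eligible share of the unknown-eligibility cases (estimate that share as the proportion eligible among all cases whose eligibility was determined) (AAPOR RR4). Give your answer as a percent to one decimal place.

41.1%

Num → 162 + 5 = 167
Known eligible → 162 + 5 + 51 + 54 + 9 = 281
e = 281 / (281 + 159) = 281 / 440 = 0.6386
e × U → 0.6386 × 196 = 125.17
Denominator → 281 + 125.17 = 406.17
RR4 = 167 / 406.17 = 0.4112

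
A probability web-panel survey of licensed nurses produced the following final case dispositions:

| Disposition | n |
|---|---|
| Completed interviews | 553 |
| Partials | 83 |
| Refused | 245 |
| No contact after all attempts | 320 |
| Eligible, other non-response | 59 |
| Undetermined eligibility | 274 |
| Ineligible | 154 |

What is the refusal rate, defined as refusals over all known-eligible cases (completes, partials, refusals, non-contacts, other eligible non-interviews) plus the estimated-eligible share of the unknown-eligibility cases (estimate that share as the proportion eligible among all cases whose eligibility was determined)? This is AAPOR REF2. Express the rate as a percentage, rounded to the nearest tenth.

16.3%

Top: 245
Determined eligible: 553 + 83 + 245 + 320 + 59 = 1260
e = 1260 / (1260 + 154) = 1260 / 1414 = 0.8911
Eligible share of unknowns: 0.8911 × 274 = 244.16
Denominator: 1260 + 244.16 = 1504.16
REF2 = 245 / 1504.16 = 0.1629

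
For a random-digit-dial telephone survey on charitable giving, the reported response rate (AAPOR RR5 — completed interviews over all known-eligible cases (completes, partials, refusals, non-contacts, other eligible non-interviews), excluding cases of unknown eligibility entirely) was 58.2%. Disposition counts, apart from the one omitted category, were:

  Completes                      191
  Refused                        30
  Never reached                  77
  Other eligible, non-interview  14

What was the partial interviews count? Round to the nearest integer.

RR5 = 191 / D = 0.582
D = 191 / 0.582 = 328.2
Remaining denominator categories sum to 312
partial interviews = 328.2 − 312 ≈ 16

16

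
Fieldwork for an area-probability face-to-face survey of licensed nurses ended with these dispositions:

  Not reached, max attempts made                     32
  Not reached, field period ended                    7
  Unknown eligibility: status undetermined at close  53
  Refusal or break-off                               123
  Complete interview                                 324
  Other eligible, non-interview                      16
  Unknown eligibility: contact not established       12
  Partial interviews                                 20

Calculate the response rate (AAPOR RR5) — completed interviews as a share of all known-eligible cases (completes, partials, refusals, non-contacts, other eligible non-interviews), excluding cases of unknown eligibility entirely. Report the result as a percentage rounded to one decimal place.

62.1%

No contact after all attempts = 7 + 32 = 39
Unknown eligibility = 12 + 53 = 65
Num → 324
Denom → 324 + 20 + 123 + 39 + 16 = 522
RR5 = 324 / 522 = 0.6207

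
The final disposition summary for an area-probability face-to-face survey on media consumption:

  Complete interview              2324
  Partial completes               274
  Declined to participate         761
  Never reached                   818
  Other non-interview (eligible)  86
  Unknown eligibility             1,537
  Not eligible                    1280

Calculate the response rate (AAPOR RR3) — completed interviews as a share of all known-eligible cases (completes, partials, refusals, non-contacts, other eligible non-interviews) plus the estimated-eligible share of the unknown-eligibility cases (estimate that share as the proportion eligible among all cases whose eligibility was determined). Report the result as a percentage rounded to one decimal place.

42.7%

Numerator = 2324
Known eligible = 2324 + 274 + 761 + 818 + 86 = 4263
e = 4263 / (4263 + 1280) = 4263 / 5543 = 0.7691
e × U = 0.7691 × 1537 = 1182.11
Base = 4263 + 1182.11 = 5445.11
RR3 = 2324 / 5445.11 = 0.4268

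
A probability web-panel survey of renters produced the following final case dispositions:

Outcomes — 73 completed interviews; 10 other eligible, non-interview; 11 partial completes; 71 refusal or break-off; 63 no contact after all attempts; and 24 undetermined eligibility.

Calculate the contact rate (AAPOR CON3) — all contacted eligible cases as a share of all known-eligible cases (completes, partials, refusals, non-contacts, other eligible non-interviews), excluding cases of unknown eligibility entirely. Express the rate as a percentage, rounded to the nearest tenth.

72.4%

Top: 73 + 11 + 71 + 10 = 165
Denom: 73 + 11 + 71 + 63 + 10 = 228
CON3 = 165 / 228 = 0.7237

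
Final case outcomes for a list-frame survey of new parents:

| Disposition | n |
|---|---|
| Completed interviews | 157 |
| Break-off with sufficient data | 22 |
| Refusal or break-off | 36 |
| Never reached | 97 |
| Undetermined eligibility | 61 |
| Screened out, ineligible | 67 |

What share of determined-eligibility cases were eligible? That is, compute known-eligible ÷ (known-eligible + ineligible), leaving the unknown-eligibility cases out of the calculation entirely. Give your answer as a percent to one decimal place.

82.3%

Eligible (known) → 157 + 22 + 36 + 97 = 312
e = 312 / (312 + 67) = 312 / 379 = 0.8232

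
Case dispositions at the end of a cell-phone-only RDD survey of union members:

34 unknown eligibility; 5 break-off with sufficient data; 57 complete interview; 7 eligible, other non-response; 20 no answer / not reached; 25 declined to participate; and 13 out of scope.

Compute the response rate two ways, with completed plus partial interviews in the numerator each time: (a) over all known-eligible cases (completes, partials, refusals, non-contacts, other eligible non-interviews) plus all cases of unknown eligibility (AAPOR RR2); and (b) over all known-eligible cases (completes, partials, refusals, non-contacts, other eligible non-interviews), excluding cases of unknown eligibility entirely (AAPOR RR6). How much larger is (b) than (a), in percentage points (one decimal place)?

12.5

Top = 57 + 5 = 62
Denominator = 57 + 5 + 25 + 20 + 7 + 34 = 148
RR2 = 62 / 148 = 0.4189
Denominator = 57 + 5 + 25 + 20 + 7 = 114
RR6 = 62 / 114 = 0.5439
Difference = 54.39 − 41.89 = 12.50 percentage points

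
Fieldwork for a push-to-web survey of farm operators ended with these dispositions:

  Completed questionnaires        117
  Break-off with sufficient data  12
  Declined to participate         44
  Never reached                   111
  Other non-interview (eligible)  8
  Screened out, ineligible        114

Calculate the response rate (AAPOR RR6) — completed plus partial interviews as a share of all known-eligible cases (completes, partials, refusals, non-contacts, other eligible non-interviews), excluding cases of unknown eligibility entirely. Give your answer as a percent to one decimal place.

Top: 117 + 12 = 129
Denom: 117 + 12 + 44 + 111 + 8 = 292
RR6 = 129 / 292 = 0.4418

44.2%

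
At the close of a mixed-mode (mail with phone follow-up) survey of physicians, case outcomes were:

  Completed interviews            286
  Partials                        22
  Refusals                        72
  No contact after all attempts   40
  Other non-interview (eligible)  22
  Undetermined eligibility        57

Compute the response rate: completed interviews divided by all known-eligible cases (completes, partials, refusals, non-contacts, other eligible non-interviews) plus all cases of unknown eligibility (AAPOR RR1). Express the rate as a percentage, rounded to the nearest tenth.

57.3%

Top → 286
Denom → 286 + 22 + 72 + 40 + 22 + 57 = 499
RR1 = 286 / 499 = 0.5731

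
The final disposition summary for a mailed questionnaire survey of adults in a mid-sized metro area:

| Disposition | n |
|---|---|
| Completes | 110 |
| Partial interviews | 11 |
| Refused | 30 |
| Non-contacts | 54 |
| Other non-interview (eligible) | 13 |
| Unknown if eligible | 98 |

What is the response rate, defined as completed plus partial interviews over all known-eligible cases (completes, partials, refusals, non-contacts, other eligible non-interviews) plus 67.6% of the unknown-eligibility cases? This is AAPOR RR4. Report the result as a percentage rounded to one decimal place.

Top: 110 + 11 = 121
Known eligible: 110 + 11 + 30 + 54 + 13 = 218
Estimated eligible among unknowns: 0.6760 × 98 = 66.25
Denom: 218 + 66.25 = 284.25
RR4 = 121 / 284.25 = 0.4257

42.6%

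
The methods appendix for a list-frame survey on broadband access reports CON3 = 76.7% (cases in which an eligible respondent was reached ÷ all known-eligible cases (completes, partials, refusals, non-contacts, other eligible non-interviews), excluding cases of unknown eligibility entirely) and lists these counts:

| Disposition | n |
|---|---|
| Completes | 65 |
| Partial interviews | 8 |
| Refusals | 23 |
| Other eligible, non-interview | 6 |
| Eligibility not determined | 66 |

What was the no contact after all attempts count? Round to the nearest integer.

Top → 65 + 8 + 23 + 6 = 102
CON3 = 102 / D = 0.767
D = 102 / 0.767 = 133.0
Remaining denominator categories sum to 102
no contact after all attempts = 133.0 − 102 ≈ 31

31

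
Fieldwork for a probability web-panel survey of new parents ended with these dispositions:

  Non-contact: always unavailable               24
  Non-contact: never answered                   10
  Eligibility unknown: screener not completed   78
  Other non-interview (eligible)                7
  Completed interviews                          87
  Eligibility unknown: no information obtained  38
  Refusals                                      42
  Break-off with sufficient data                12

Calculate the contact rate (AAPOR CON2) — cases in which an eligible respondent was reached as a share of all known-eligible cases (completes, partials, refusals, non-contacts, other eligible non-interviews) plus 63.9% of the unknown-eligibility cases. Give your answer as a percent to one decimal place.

57.8%

No contact after all attempts = 10 + 24 = 34
Eligibility not determined = 78 + 38 = 116
Num → 87 + 12 + 42 + 7 = 148
Known eligible → 87 + 12 + 42 + 34 + 7 = 182
Eligible share of unknowns → 0.6390 × 116 = 74.12
Denominator → 182 + 74.12 = 256.12
CON2 = 148 / 256.12 = 0.5779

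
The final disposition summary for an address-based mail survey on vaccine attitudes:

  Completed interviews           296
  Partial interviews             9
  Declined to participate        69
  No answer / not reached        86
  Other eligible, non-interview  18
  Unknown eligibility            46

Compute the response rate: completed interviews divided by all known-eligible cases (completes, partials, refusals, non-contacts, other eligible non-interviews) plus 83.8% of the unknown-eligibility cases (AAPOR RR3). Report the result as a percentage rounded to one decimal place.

Numerator → 296
Known eligible → 296 + 9 + 69 + 86 + 18 = 478
Estimated eligible among unknowns → 0.8380 × 46 = 38.55
Base → 478 + 38.55 = 516.55
RR3 = 296 / 516.55 = 0.5730

57.3%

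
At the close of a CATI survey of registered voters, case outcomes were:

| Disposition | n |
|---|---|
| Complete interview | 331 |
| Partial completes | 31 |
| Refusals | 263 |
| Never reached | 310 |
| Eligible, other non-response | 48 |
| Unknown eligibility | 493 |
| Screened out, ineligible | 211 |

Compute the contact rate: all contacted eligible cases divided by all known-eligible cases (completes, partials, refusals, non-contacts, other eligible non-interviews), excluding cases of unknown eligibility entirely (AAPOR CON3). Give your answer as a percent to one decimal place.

68.5%

Top: 331 + 31 + 263 + 48 = 673
Denom: 331 + 31 + 263 + 310 + 48 = 983
CON3 = 673 / 983 = 0.6846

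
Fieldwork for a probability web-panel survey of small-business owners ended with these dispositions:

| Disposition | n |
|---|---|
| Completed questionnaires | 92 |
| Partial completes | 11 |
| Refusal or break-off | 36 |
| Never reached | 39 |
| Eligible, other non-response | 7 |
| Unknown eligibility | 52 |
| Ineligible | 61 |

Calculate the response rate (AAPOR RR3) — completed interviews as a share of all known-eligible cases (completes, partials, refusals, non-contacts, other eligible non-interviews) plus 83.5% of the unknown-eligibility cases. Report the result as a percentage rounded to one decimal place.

40.3%

Num = 92
Eligible (known) = 92 + 11 + 36 + 39 + 7 = 185
Estimated eligible among unknowns = 0.8350 × 52 = 43.42
Denom = 185 + 43.42 = 228.42
RR3 = 92 / 228.42 = 0.4028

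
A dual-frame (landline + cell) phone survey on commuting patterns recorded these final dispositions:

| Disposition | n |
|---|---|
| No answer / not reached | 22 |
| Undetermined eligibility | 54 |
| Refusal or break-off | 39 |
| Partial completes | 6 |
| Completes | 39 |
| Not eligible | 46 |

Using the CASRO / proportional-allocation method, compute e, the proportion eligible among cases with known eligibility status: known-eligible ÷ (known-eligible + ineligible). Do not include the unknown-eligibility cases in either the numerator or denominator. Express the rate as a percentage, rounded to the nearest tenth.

Known eligible: 39 + 6 + 39 + 22 = 106
e = 106 / (106 + 46) = 106 / 152 = 0.6974

69.7%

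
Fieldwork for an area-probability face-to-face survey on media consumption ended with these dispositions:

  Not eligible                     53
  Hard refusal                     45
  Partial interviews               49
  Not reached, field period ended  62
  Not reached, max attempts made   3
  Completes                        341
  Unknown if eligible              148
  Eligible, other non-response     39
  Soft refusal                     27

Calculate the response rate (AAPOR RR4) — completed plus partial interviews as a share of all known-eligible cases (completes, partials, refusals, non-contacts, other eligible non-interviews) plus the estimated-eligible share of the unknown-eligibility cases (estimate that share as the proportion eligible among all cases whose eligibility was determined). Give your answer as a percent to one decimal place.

55.6%

Refusals = 45 + 27 = 72
No contact after all attempts = 62 + 3 = 65
Numerator = 341 + 49 = 390
Known eligible = 341 + 49 + 72 + 65 + 39 = 566
e = 566 / (566 + 53) = 566 / 619 = 0.9144
Estimated eligible among unknowns = 0.9144 × 148 = 135.33
Denominator = 566 + 135.33 = 701.33
RR4 = 390 / 701.33 = 0.5561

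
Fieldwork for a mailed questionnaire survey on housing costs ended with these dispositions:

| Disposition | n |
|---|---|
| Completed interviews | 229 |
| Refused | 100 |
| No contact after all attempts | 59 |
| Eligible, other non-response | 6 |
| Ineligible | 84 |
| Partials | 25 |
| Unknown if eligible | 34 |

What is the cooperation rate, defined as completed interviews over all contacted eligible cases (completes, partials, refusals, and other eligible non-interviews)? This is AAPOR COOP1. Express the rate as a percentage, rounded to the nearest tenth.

Top = 229
Base = 229 + 25 + 100 + 6 = 360
COOP1 = 229 / 360 = 0.6361

63.6%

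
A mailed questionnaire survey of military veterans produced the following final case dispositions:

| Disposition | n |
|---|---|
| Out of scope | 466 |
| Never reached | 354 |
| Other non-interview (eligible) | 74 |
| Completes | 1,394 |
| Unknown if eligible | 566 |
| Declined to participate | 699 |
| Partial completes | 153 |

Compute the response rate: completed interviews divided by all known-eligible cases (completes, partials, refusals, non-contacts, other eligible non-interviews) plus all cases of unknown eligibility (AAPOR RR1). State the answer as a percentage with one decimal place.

43.0%

Num → 1394
Denominator → 1394 + 153 + 699 + 354 + 74 + 566 = 3240
RR1 = 1394 / 3240 = 0.4302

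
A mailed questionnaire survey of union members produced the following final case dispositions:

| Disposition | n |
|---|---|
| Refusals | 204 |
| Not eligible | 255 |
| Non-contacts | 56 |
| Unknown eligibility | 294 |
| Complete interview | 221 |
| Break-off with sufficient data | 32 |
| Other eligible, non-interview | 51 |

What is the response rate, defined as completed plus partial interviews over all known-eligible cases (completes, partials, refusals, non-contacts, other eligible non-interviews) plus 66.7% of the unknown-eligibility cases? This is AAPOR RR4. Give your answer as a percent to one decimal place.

33.3%

Numerator: 221 + 32 = 253
Eligible (known): 221 + 32 + 204 + 56 + 51 = 564
e × U: 0.6670 × 294 = 196.10
Denom: 564 + 196.10 = 760.10
RR4 = 253 / 760.10 = 0.3329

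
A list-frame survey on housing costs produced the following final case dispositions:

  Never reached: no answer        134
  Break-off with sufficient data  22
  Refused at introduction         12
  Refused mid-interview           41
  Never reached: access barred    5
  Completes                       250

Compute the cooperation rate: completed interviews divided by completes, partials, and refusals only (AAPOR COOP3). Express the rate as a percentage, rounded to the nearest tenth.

76.9%

Refusals = 12 + 41 = 53
No answer / not reached = 134 + 5 = 139
Num = 250
Base = 250 + 22 + 53 = 325
COOP3 = 250 / 325 = 0.7692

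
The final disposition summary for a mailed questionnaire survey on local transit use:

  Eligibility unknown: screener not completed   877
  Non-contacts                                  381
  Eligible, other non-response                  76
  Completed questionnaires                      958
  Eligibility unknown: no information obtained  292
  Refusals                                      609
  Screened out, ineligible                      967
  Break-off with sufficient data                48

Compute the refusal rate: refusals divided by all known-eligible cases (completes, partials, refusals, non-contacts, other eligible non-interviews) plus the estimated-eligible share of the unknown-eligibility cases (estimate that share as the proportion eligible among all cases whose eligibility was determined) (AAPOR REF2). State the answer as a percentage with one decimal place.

Unknown if eligible = 877 + 292 = 1169
Top: 609
Determined eligible: 958 + 48 + 609 + 381 + 76 = 2072
e = 2072 / (2072 + 967) = 2072 / 3039 = 0.6818
Eligible share of unknowns: 0.6818 × 1169 = 797.02
Base: 2072 + 797.02 = 2869.02
REF2 = 609 / 2869.02 = 0.2123

21.2%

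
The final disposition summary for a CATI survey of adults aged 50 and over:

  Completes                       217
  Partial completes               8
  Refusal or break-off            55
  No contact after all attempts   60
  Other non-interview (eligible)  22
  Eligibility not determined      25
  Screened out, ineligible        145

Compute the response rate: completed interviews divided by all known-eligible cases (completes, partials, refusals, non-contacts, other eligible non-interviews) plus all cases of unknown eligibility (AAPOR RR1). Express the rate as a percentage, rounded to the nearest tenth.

56.1%

Numerator: 217
Denominator: 217 + 8 + 55 + 60 + 22 + 25 = 387
RR1 = 217 / 387 = 0.5607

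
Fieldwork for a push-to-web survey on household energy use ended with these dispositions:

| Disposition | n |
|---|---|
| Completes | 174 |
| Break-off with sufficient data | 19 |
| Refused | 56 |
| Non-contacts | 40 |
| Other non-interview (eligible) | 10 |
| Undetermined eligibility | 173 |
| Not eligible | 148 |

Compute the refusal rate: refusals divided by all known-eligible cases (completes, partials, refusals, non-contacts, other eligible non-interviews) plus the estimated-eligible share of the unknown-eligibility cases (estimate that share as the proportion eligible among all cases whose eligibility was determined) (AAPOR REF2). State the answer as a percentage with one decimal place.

13.5%

Top = 56
Eligible (known) = 174 + 19 + 56 + 40 + 10 = 299
e = 299 / (299 + 148) = 299 / 447 = 0.6689
Eligible share of unknowns = 0.6689 × 173 = 115.72
Base = 299 + 115.72 = 414.72
REF2 = 56 / 414.72 = 0.1350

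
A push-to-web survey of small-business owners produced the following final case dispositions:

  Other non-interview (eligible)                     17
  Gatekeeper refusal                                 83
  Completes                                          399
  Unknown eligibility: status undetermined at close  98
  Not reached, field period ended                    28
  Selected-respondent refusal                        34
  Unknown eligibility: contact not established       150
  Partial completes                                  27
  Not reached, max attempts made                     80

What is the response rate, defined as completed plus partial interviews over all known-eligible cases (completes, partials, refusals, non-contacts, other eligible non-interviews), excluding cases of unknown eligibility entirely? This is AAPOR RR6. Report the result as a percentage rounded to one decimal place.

Refusal or break-off = 83 + 34 = 117
Never reached = 28 + 80 = 108
Undetermined eligibility = 150 + 98 = 248
Numerator: 399 + 27 = 426
Denominator: 399 + 27 + 117 + 108 + 17 = 668
RR6 = 426 / 668 = 0.6377

63.8%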